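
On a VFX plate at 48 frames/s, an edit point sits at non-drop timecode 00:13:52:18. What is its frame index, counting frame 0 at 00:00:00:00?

Total seconds to the label: (0 × 3600 + 13 × 60 + 52) = 832.
Frame index = 832 × 48 + 18 = 39954.

frame 39954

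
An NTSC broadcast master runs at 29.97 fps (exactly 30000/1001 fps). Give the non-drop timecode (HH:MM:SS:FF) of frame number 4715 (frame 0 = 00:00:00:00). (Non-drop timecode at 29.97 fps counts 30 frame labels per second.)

00:02:37:05

4715 ÷ 30 = 157 full seconds, remainder 5 frames.
157 s = 0 h 2 min 37 s.
Timecode: 00:02:37:05.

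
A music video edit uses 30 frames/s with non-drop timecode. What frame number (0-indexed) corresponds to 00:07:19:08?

Total seconds to the label: (0 × 3600 + 7 × 60 + 19) = 439.
Frame index = 439 × 30 + 8 = 13178.

frame 13178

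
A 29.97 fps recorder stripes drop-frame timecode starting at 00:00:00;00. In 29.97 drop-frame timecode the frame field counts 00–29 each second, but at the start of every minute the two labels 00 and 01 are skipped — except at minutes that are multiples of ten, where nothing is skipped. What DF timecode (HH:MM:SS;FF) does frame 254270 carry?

02:21:24;04

Each 10-minute DF block holds 10 × 60 × 30 − 9 × 2 = 17982 frames. 254270 ÷ 17982 → 14 full blocks, remainder 2522.
Within the partial block the first minute is 1800 frames and each further minute 1798, so 1 further minute boundary passed. Total skipped labels = 18 × 14 + 2 × 1 = 254.
Non-drop label index = 254270 + 254 = 254524; at 30 labels/s that is 02:21:24:04, i.e. DF 02:21:24;04.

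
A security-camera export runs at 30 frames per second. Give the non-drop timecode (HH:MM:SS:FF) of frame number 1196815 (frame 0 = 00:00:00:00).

1196815 ÷ 30 = 39893 full seconds, remainder 25 frames.
39893 s = 11 h 4 min 53 s.
Timecode: 11:04:53:25.

11:04:53:25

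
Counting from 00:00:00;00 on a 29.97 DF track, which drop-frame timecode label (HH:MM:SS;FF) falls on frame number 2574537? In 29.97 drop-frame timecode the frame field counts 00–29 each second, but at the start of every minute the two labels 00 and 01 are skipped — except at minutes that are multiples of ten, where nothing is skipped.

23:51:43;23

Ten DF minutes hold 17982 frames, so frame 2574537 lies in block 143 (frames 2571426–2589407) with 3111 frames into that block.
The block's first minute is 1800 frames and the rest 1798 each; 3111 frames reaches minute 1, so 143 × 18 + 1 × 2 = 2576 labels have been skipped so far.
Adding those back, label number 2574537 + 2576 = 2577113 at 30 labels/s is 85903 s + 23 f = 23 h 51 min 43 s frame 23, i.e. 23:51:43;23.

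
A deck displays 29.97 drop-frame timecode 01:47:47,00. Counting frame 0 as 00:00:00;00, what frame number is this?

193816

Complete 10-minute blocks: 10, each 17982 frames → 179820.
Remaining 7 whole minutes in the current block: 1800 + 6 × 1798 = 12588 frames.
Within the current minute: 47 × 30 + 0 − 2 = 1408 (labels ;00/;01 skipped at this minute). Total = 179820 + 12588 + 1408 = 193816.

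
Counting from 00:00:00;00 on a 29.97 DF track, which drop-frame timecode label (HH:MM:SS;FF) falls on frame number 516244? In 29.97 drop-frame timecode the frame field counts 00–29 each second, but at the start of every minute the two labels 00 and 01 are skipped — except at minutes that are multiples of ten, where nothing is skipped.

04:47:05;12

Ten DF minutes hold 17982 frames, so frame 516244 lies in block 28 (frames 503496–521477) with 12748 frames into that block.
The block's first minute is 1800 frames and the rest 1798 each; 12748 frames reaches minute 7, so 28 × 18 + 7 × 2 = 518 labels have been skipped so far.
Adding those back, label number 516244 + 518 = 516762 at 30 labels/s is 17225 s + 12 f = 4 h 47 min 5 s frame 12, i.e. 04:47:05;12.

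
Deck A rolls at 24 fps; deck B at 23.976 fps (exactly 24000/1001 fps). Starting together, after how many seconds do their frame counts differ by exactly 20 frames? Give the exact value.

5005/6 seconds

The gap grows by |24000/1001 − 24| = 24/1001 frames per second.
Time for a 20-frame gap: 20 ÷ (24/1001) = 5005/6 s.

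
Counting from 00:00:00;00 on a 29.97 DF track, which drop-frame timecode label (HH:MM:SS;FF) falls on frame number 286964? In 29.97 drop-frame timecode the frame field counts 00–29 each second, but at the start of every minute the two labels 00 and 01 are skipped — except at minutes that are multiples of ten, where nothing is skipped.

Each 10-minute DF block holds 10 × 60 × 30 − 9 × 2 = 17982 frames. 286964 ÷ 17982 → 15 full blocks, remainder 17234.
Within the partial block the first minute is 1800 frames and each further minute 1798, so 9 further minute boundaries passed. Total skipped labels = 18 × 15 + 2 × 9 = 288.
Non-drop label index = 286964 + 288 = 287252; at 30 labels/s that is 02:39:35:02, i.e. DF 02:39:35;02.

02:39:35;02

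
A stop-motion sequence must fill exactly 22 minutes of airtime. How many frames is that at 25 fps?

22 min = 1320 s.
Frames = 1320 × 25 = 33000.

33000 frames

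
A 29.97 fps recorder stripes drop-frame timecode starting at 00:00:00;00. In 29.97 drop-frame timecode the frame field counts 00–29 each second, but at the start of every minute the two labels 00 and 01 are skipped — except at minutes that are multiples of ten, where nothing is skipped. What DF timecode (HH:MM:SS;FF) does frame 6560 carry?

00:03:38;26

Each 10-minute DF block holds 10 × 60 × 30 − 9 × 2 = 17982 frames. 6560 ÷ 17982 → 0 full blocks, remainder 6560.
Within the partial block the first minute is 1800 frames and each further minute 1798, so 3 further minute boundaries passed. Total skipped labels = 18 × 0 + 2 × 3 = 6.
Non-drop label index = 6560 + 6 = 6566; at 30 labels/s that is 00:03:38:26, i.e. DF 00:03:38;26.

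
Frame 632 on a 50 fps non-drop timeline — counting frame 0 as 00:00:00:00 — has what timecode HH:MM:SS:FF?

632 ÷ 50 = 12 full seconds, remainder 32 frames.
12 s = 0 h 0 min 12 s.
Timecode: 00:00:12:32.

00:00:12:32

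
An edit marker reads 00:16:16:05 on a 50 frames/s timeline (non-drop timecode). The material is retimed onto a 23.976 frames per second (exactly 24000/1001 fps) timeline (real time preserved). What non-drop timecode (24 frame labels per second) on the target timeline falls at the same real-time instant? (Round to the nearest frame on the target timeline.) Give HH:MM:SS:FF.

Source frame index: (0×3600 + 16×60 + 16) × 50 + 5 = 48805.
Real time: 48805 / (50) = 9761/10 s.
Target frame: (9761/10) × (24000/1001) = 23426400/1001 ≈ 23402.997 → 23403.
At 24 labels/s: frame 23403 → 00:16:15:03.

00:16:15:03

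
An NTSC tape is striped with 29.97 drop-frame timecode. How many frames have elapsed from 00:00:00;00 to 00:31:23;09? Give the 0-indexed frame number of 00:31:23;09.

As if non-drop at 30 labels/s: (0 × 3600 + 31 × 60 + 23) × 30 + 9 = 56499.
Minute boundaries passed: 31; those not divisible by 10: 31 − 3 = 28; dropped labels = 2 × 28 = 56.
Actual frame index = 56499 − 56 = 56443.

56443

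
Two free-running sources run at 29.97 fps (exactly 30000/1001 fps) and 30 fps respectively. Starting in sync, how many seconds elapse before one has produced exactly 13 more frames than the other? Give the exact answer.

The gap grows by |30 − 30000/1001| = 30/1001 frames per second.
Time for a 13-frame gap: 13 ÷ (30/1001) = 13013/30 s.

13013/30 seconds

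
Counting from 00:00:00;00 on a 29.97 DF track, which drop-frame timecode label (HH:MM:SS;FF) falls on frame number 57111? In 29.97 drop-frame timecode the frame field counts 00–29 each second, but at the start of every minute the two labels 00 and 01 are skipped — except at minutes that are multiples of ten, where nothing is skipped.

Each 10-minute DF block holds 10 × 60 × 30 − 9 × 2 = 17982 frames. 57111 ÷ 17982 → 3 full blocks, remainder 3165.
Within the partial block the first minute is 1800 frames and each further minute 1798, so 1 further minute boundary passed. Total skipped labels = 18 × 3 + 2 × 1 = 56.
Non-drop label index = 57111 + 56 = 57167; at 30 labels/s that is 00:31:45:17, i.e. DF 00:31:45;17.

00:31:45;17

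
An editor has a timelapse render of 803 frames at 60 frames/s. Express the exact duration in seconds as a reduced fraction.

Running time = 803 ÷ (60) = 803 × 1/60 = 803/60 s.

803/60 seconds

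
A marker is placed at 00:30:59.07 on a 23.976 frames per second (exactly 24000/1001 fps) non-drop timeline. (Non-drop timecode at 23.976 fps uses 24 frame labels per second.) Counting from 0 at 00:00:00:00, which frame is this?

44623

Total seconds to the label: (0 × 3600 + 30 × 60 + 59) = 1859.
Frame index = 1859 × 24 + 7 = 44623.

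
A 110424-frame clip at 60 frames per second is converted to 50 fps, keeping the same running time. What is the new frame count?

92020 frames

Target frames = source frames × (target rate / source rate) = 110424 × (50)/(60) = 110424 × 5/6 = 92020.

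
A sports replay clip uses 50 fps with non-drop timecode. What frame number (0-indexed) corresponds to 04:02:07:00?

frame 726350

Total seconds to the label: (4 × 3600 + 2 × 60 + 7) = 14527.
Frame index = 14527 × 50 + 0 = 726350.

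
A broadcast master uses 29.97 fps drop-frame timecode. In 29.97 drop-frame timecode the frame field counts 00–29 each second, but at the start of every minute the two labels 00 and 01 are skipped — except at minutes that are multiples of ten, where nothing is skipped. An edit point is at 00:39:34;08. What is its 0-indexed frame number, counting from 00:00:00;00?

As if non-drop at 30 labels/s: (0 × 3600 + 39 × 60 + 34) × 30 + 8 = 71228.
Minute boundaries passed: 39; those not divisible by 10: 39 − 3 = 36; dropped labels = 2 × 36 = 72.
Actual frame index = 71228 − 72 = 71156.

71156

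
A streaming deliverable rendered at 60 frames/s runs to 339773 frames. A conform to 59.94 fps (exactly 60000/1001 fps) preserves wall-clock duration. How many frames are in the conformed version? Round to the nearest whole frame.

339434 frames

Frames at target rate = 339773 × (60000/1001) / (60) = 48539000/143 ≈ 339433.566.
Nearest whole frame: 339434.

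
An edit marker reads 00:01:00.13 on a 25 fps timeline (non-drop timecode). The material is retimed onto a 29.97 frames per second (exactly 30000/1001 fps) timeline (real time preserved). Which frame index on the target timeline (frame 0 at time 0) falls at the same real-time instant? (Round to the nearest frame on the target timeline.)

frame 1814

Source frame index: (0×3600 + 1×60 + 0) × 25 + 13 = 1513.
Real time: 1513 / (25) = 1513/25 s.
Target frame: (1513/25) × (30000/1001) = 1815600/1001 ≈ 1813.786 → 1814.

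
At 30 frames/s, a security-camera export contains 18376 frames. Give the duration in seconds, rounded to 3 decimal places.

Running time = 18376 × 1/30 = 9188/15 s ≈ 612.533 s.

612.533 seconds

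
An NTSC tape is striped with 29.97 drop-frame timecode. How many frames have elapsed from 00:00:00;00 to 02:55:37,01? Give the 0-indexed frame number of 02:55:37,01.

As if non-drop at 30 labels/s: (2 × 3600 + 55 × 60 + 37) × 30 + 1 = 316111.
Minute boundaries passed: 175; those not divisible by 10: 175 − 17 = 158; dropped labels = 2 × 158 = 316.
Actual frame index = 316111 − 316 = 315795.

315795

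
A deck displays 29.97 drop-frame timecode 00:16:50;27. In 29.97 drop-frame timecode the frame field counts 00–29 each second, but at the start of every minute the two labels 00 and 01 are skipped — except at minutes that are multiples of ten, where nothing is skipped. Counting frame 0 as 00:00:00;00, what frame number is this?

30297

As if non-drop at 30 labels/s: (0 × 3600 + 16 × 60 + 50) × 30 + 27 = 30327.
Minute boundaries passed: 16; those not divisible by 10: 16 − 1 = 15; dropped labels = 2 × 15 = 30.
Actual frame index = 30327 − 30 = 30297.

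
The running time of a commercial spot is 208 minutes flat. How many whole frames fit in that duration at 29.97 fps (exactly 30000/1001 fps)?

374025 frames

208 min = 12480 s.
Frames = 12480 × 30000/1001 = 28800000/77 ≈ 374025.9740.
Complete frames: 374025.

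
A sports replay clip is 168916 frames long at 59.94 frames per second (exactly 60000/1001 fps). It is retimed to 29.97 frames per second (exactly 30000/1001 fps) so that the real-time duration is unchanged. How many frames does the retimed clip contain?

84458 frames

Target frames = source frames × (target rate / source rate) = 168916 × (30000/1001)/(60000/1001) = 168916 × 1/2 = 84458.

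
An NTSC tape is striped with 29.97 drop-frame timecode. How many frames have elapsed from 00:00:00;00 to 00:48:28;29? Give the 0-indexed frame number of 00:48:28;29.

As if non-drop at 30 labels/s: (0 × 3600 + 48 × 60 + 28) × 30 + 29 = 87269.
Minute boundaries passed: 48; those not divisible by 10: 48 − 4 = 44; dropped labels = 2 × 44 = 88.
Actual frame index = 87269 − 88 = 87181.

87181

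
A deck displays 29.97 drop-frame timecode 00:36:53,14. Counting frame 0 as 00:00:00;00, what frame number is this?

As if non-drop at 30 labels/s: (0 × 3600 + 36 × 60 + 53) × 30 + 14 = 66404.
Minute boundaries passed: 36; those not divisible by 10: 36 − 3 = 33; dropped labels = 2 × 33 = 66.
Actual frame index = 66404 − 66 = 66338.

66338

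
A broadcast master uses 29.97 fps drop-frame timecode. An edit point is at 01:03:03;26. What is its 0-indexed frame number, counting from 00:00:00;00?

As if non-drop at 30 labels/s: (1 × 3600 + 3 × 60 + 3) × 30 + 26 = 113516.
Minute boundaries passed: 63; those not divisible by 10: 63 − 6 = 57; dropped labels = 2 × 57 = 114.
Actual frame index = 113516 − 114 = 113402.

113402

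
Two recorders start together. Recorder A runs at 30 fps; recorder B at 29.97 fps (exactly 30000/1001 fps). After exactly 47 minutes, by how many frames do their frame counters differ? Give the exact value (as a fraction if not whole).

47 min = 2820 s.
A emits 30 × 2820 = 84600 frames; B emits 30000/1001 × 2820 = 84600000/1001.
Difference = 84600/1001 frames (≈ 84.5155); B is behind A.

84600/1001 frames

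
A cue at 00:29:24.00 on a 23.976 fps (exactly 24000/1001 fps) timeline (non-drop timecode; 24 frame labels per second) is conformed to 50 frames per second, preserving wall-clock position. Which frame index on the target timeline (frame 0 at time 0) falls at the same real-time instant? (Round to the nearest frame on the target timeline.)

frame 88288

Source frame index: (0×3600 + 29×60 + 24) × 24 + 0 = 42336.
Real time: 42336 / (24000/1001) = 441441/250 s.
Target frame: (441441/250) × (50) = 441441/5 ≈ 88288.200 → 88288.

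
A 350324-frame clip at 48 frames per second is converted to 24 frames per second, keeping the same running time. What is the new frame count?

175162 frames

Target frames = source frames × (target rate / source rate) = 350324 × (24)/(48) = 350324 × 1/2 = 175162.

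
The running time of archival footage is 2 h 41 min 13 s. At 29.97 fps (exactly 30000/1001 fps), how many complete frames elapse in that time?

289900 frames

2 h 41 min 13 s = 9673 s.
Frames = 9673 × 30000/1001 = 290190000/1001 ≈ 289900.0999.
Complete frames: 289900.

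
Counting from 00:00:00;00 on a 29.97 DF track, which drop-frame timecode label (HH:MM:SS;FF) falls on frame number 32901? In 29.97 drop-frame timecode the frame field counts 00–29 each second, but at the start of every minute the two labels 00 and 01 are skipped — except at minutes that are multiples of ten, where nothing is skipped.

00:18:17;25

Each 10-minute DF block holds 10 × 60 × 30 − 9 × 2 = 17982 frames. 32901 ÷ 17982 → 1 full block, remainder 14919.
Within the partial block the first minute is 1800 frames and each further minute 1798, so 8 further minute boundaries passed. Total skipped labels = 18 × 1 + 2 × 8 = 34.
Non-drop label index = 32901 + 34 = 32935; at 30 labels/s that is 00:18:17:25, i.e. DF 00:18:17;25.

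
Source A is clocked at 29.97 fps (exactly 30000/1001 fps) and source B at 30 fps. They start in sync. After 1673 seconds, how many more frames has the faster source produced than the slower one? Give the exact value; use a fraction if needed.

7170/143 frames

A emits 30000/1001 × 1673 = 7170000/143 frames; B emits 30 × 1673 = 50190.
Difference = 7170/143 frames (≈ 50.1399); B is ahead of A.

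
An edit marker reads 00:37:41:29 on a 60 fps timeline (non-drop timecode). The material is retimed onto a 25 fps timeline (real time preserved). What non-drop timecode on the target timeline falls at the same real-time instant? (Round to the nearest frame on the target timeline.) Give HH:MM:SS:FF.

00:37:41:12

Source frame index: (0×3600 + 37×60 + 41) × 60 + 29 = 135689.
Real time: 135689 / (60) = 135689/60 s.
Target frame: (135689/60) × (25) = 678445/12 ≈ 56537.083 → 56537.
At 25 labels/s: frame 56537 → 00:37:41:12.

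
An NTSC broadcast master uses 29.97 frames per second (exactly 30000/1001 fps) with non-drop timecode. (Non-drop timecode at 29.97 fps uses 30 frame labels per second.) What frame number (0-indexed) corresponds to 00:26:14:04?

Total seconds to the label: (0 × 3600 + 26 × 60 + 14) = 1574.
Frame index = 1574 × 30 + 4 = 47224.

frame 47224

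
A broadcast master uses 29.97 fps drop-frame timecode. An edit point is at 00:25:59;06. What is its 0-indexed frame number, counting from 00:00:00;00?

46730

Complete 10-minute blocks: 2, each 17982 frames → 35964.
Remaining 5 whole minutes in the current block: 1800 + 4 × 1798 = 8992 frames.
Within the current minute: 59 × 30 + 6 − 2 = 1774 (labels ;00/;01 skipped at this minute). Total = 35964 + 8992 + 1774 = 46730.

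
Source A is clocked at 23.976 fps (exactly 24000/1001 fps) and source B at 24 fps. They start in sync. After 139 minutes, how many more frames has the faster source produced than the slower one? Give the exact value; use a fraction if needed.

200160/1001 frames

139 min = 8340 s.
A emits 24000/1001 × 8340 = 200160000/1001 frames; B emits 24 × 8340 = 200160.
Difference = 200160/1001 frames (≈ 199.9600); B is ahead of A.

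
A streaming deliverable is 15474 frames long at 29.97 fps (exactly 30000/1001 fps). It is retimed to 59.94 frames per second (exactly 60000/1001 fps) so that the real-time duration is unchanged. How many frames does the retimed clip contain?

Target frames = source frames × (target rate / source rate) = 15474 × (60000/1001)/(30000/1001) = 15474 × 2 = 30948.

30948 frames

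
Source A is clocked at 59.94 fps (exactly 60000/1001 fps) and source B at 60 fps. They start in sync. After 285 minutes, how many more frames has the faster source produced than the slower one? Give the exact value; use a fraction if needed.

285 min = 17100 s.
A emits 60000/1001 × 17100 = 1026000000/1001 frames; B emits 60 × 17100 = 1026000.
Difference = 1026000/1001 frames (≈ 1024.9750); B is ahead of A.

1026000/1001 frames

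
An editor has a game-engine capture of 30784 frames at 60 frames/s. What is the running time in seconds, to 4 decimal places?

513.0667 seconds

Running time = 30784 × 1/60 = 7696/15 s ≈ 513.0667 s.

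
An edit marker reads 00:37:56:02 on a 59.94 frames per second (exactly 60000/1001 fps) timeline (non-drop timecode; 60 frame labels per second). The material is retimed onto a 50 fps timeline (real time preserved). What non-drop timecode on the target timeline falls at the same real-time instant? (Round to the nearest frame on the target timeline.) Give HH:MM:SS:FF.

Source frame index: (0×3600 + 37×60 + 56) × 60 + 2 = 136562.
Real time: 136562 / (60000/1001) = 68349281/30000 s.
Target frame: (68349281/30000) × (50) = 68349281/600 ≈ 113915.468 → 113915.
At 50 labels/s: frame 113915 → 00:37:58:15.

00:37:58:15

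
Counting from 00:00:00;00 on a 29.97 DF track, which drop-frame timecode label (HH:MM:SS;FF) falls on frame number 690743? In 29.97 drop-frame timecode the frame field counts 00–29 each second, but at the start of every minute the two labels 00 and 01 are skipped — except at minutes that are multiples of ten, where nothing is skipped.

06:24:07;25

Ten DF minutes hold 17982 frames, so frame 690743 lies in block 38 (frames 683316–701297) with 7427 frames into that block.
The block's first minute is 1800 frames and the rest 1798 each; 7427 frames reaches minute 4, so 38 × 18 + 4 × 2 = 692 labels have been skipped so far.
Adding those back, label number 690743 + 692 = 691435 at 30 labels/s is 23047 s + 25 f = 6 h 24 min 7 s frame 25, i.e. 06:24:07;25.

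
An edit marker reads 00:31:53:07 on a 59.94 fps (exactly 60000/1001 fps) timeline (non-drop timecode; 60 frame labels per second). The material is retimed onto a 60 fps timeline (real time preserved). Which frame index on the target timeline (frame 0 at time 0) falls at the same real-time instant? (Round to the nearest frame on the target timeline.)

Source frame index: (0×3600 + 31×60 + 53) × 60 + 7 = 114787.
Real time: 114787 / (60000/1001) = 114901787/60000 s.
Target frame: (114901787/60000) × (60) = 114901787/1000 ≈ 114901.787 → 114902.

frame 114902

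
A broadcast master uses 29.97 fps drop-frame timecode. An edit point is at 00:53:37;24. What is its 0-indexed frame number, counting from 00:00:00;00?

96438

Complete 10-minute blocks: 5, each 17982 frames → 89910.
Remaining 3 whole minutes in the current block: 1800 + 2 × 1798 = 5396 frames.
Within the current minute: 37 × 30 + 24 − 2 = 1132 (labels ;00/;01 skipped at this minute). Total = 89910 + 5396 + 1132 = 96438.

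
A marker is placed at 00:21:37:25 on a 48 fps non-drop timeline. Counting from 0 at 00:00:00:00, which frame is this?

62281

Total seconds to the label: (0 × 3600 + 21 × 60 + 37) = 1297.
Frame index = 1297 × 48 + 25 = 62281.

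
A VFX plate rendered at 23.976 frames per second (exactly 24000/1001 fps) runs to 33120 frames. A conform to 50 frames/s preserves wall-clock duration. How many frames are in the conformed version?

Target frames = source frames × (target rate / source rate) = 33120 × (50)/(24000/1001) = 33120 × 1001/480 = 69069.

69069 frames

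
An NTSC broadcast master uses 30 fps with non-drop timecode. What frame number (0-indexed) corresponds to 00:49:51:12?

Total seconds to the label: (0 × 3600 + 49 × 60 + 51) = 2991.
Frame index = 2991 × 30 + 12 = 89742.

frame 89742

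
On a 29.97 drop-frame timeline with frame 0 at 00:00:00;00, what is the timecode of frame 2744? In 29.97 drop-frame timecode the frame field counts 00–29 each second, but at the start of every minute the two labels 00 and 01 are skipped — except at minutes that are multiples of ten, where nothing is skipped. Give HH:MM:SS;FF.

00:01:31;16

Each 10-minute DF block holds 10 × 60 × 30 − 9 × 2 = 17982 frames. 2744 ÷ 17982 → 0 full blocks, remainder 2744.
Within the partial block the first minute is 1800 frames and each further minute 1798, so 1 further minute boundary passed. Total skipped labels = 18 × 0 + 2 × 1 = 2.
Non-drop label index = 2744 + 2 = 2746; at 30 labels/s that is 00:01:31:16, i.e. DF 00:01:31;16.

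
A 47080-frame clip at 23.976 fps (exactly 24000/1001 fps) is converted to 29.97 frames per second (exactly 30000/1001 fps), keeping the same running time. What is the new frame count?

58850 frames

Target frames = source frames × (target rate / source rate) = 47080 × (30000/1001)/(24000/1001) = 47080 × 5/4 = 58850.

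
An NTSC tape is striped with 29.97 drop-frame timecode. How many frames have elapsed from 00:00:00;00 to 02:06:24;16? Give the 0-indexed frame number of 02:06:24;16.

227308

As if non-drop at 30 labels/s: (2 × 3600 + 6 × 60 + 24) × 30 + 16 = 227536.
Minute boundaries passed: 126; those not divisible by 10: 126 − 12 = 114; dropped labels = 2 × 114 = 228.
Actual frame index = 227536 − 228 = 227308.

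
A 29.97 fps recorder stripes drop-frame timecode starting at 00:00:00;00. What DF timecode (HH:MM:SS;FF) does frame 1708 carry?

Each 10-minute DF block holds 10 × 60 × 30 − 9 × 2 = 17982 frames. 1708 ÷ 17982 → 0 full blocks, remainder 1708.
Within the partial block the first minute is 1800 frames and each further minute 1798, so 0 further minute boundaries passed. Total skipped labels = 18 × 0 + 2 × 0 = 0.
Non-drop label index = 1708 + 0 = 1708; at 30 labels/s that is 00:00:56:28, i.e. DF 00:00:56;28.

00:00:56;28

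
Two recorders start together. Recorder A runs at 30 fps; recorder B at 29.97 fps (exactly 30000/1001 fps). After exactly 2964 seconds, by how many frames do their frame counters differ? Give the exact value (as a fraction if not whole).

A emits 30 × 2964 = 88920 frames; B emits 30000/1001 × 2964 = 6840000/77.
Difference = 6840/77 frames (≈ 88.8312); B is behind A.

6840/77 frames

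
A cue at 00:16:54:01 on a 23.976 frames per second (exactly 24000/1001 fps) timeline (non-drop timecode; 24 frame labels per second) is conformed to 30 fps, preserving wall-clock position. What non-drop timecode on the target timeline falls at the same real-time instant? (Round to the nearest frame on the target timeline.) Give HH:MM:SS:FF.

Source frame index: (0×3600 + 16×60 + 54) × 24 + 1 = 24337.
Real time: 24337 / (24000/1001) = 24361337/24000 s.
Target frame: (24361337/24000) × (30) = 24361337/800 ≈ 30451.671 → 30452.
At 30 labels/s: frame 30452 → 00:16:55:02.

00:16:55:02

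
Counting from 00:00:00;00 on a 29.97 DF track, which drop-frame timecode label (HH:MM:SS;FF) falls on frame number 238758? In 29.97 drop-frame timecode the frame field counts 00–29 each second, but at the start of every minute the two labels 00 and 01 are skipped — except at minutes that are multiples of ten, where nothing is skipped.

02:12:46;16

Each 10-minute DF block holds 10 × 60 × 30 − 9 × 2 = 17982 frames. 238758 ÷ 17982 → 13 full blocks, remainder 4992.
Within the partial block the first minute is 1800 frames and each further minute 1798, so 2 further minute boundaries passed. Total skipped labels = 18 × 13 + 2 × 2 = 238.
Non-drop label index = 238758 + 238 = 238996; at 30 labels/s that is 02:12:46:16, i.e. DF 02:12:46;16.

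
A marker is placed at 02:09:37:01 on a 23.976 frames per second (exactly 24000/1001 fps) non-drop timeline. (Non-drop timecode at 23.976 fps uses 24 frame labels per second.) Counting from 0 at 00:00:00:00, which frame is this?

Total seconds to the label: (2 × 3600 + 9 × 60 + 37) = 7777.
Frame index = 7777 × 24 + 1 = 186649.

186649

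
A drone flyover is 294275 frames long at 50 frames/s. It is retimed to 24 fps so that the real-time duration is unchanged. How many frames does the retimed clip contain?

Target frames = source frames × (target rate / source rate) = 294275 × (24)/(50) = 294275 × 12/25 = 141252.

141252 frames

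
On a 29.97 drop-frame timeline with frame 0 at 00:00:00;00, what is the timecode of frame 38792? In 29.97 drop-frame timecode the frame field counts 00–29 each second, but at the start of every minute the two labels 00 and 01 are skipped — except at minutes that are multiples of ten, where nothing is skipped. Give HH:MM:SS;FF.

00:21:34;10

Ten DF minutes hold 17982 frames, so frame 38792 lies in block 2 (frames 35964–53945) with 2828 frames into that block.
The block's first minute is 1800 frames and the rest 1798 each; 2828 frames reaches minute 1, so 2 × 18 + 1 × 2 = 38 labels have been skipped so far.
Adding those back, label number 38792 + 38 = 38830 at 30 labels/s is 1294 s + 10 f = 0 h 21 min 34 s frame 10, i.e. 00:21:34;10.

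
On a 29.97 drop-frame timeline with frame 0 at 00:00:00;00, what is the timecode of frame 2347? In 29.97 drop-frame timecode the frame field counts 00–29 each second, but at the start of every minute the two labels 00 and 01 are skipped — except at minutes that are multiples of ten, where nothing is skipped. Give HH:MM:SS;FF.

Ten DF minutes hold 17982 frames, so frame 2347 lies in block 0 (frames 0–17981) with 2347 frames into that block.
The block's first minute is 1800 frames and the rest 1798 each; 2347 frames reaches minute 1, so 0 × 18 + 1 × 2 = 2 labels have been skipped so far.
Adding those back, label number 2347 + 2 = 2349 at 30 labels/s is 78 s + 9 f = 0 h 1 min 18 s frame 9, i.e. 00:01:18;09.

00:01:18;09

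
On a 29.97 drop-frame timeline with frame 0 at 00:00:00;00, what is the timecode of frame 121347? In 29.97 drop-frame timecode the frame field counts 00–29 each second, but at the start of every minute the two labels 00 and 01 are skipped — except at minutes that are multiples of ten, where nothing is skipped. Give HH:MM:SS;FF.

01:07:28;29

Each 10-minute DF block holds 10 × 60 × 30 − 9 × 2 = 17982 frames. 121347 ÷ 17982 → 6 full blocks, remainder 13455.
Within the partial block the first minute is 1800 frames and each further minute 1798, so 7 further minute boundaries passed. Total skipped labels = 18 × 6 + 2 × 7 = 122.
Non-drop label index = 121347 + 122 = 121469; at 30 labels/s that is 01:07:28:29, i.e. DF 01:07:28;29.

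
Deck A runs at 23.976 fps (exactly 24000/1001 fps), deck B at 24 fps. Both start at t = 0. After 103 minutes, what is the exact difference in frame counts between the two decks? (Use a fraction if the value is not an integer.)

148320/1001 frames

103 min = 6180 s.
A emits 24000/1001 × 6180 = 148320000/1001 frames; B emits 24 × 6180 = 148320.
Difference = 148320/1001 frames (≈ 148.1718); B is ahead of A.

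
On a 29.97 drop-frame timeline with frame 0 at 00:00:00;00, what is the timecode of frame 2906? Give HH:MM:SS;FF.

00:01:36;28

Each 10-minute DF block holds 10 × 60 × 30 − 9 × 2 = 17982 frames. 2906 ÷ 17982 → 0 full blocks, remainder 2906.
Within the partial block the first minute is 1800 frames and each further minute 1798, so 1 further minute boundary passed. Total skipped labels = 18 × 0 + 2 × 1 = 2.
Non-drop label index = 2906 + 2 = 2908; at 30 labels/s that is 00:01:36:28, i.e. DF 00:01:36;28.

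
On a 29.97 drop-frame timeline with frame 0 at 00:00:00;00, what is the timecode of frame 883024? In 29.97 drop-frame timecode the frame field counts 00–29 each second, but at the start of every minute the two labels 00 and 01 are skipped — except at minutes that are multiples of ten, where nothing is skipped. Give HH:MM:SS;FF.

08:11:03;18

Ten DF minutes hold 17982 frames, so frame 883024 lies in block 49 (frames 881118–899099) with 1906 frames into that block.
The block's first minute is 1800 frames and the rest 1798 each; 1906 frames reaches minute 1, so 49 × 18 + 1 × 2 = 884 labels have been skipped so far.
Adding those back, label number 883024 + 884 = 883908 at 30 labels/s is 29463 s + 18 f = 8 h 11 min 3 s frame 18, i.e. 08:11:03;18.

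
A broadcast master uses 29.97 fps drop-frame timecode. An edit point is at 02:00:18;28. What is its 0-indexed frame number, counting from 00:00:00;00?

216352

As if non-drop at 30 labels/s: (2 × 3600 + 0 × 60 + 18) × 30 + 28 = 216568.
Minute boundaries passed: 120; those not divisible by 10: 120 − 12 = 108; dropped labels = 2 × 108 = 216.
Actual frame index = 216568 − 216 = 216352.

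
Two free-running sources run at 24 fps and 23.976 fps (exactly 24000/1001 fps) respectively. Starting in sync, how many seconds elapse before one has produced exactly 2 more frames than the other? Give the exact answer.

The gap grows by |24000/1001 − 24| = 24/1001 frames per second.
Time for a 2-frame gap: 2 ÷ (24/1001) = 1001/12 s.

1001/12 seconds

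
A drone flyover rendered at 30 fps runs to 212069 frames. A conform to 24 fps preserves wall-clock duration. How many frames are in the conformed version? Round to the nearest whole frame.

Frames at target rate = 212069 × (24) / (30) = 848276/5 ≈ 169655.200.
Nearest whole frame: 169655.

169655 frames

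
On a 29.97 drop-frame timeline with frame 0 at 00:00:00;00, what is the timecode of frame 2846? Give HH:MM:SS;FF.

Ten DF minutes hold 17982 frames, so frame 2846 lies in block 0 (frames 0–17981) with 2846 frames into that block.
The block's first minute is 1800 frames and the rest 1798 each; 2846 frames reaches minute 1, so 0 × 18 + 1 × 2 = 2 labels have been skipped so far.
Adding those back, label number 2846 + 2 = 2848 at 30 labels/s is 94 s + 28 f = 0 h 1 min 34 s frame 28, i.e. 00:01:34;28.

00:01:34;28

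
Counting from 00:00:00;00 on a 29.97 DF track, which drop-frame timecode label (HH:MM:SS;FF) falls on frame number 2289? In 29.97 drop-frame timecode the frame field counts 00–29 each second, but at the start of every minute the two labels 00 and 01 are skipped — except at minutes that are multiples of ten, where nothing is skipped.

Each 10-minute DF block holds 10 × 60 × 30 − 9 × 2 = 17982 frames. 2289 ÷ 17982 → 0 full blocks, remainder 2289.
Within the partial block the first minute is 1800 frames and each further minute 1798, so 1 further minute boundary passed. Total skipped labels = 18 × 0 + 2 × 1 = 2.
Non-drop label index = 2289 + 2 = 2291; at 30 labels/s that is 00:01:16:11, i.e. DF 00:01:16;11.

00:01:16;11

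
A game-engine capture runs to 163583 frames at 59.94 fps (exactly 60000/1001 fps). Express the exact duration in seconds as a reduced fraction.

163746583/60000 seconds

Running time = 163583 ÷ (60000/1001) = 163583 × 1001/60000 = 163746583/60000 s.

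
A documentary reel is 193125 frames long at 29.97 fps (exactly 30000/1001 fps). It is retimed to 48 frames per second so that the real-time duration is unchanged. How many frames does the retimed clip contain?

Target frames = source frames × (target rate / source rate) = 193125 × (48)/(30000/1001) = 193125 × 1001/625 = 309309.

309309 frames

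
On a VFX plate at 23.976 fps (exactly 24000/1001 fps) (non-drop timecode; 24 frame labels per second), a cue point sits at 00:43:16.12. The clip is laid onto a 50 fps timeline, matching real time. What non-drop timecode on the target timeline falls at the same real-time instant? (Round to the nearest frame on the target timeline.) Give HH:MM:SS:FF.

00:43:19:05

Source frame index: (0×3600 + 43×60 + 16) × 24 + 12 = 62316.
Real time: 62316 / (24000/1001) = 5198193/2000 s.
Target frame: (5198193/2000) × (50) = 5198193/40 ≈ 129954.825 → 129955.
At 50 labels/s: frame 129955 → 00:43:19:05.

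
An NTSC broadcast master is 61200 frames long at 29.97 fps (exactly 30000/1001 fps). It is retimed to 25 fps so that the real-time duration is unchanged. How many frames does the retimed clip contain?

Target frames = source frames × (target rate / source rate) = 61200 × (25)/(30000/1001) = 61200 × 1001/1200 = 51051.

51051 frames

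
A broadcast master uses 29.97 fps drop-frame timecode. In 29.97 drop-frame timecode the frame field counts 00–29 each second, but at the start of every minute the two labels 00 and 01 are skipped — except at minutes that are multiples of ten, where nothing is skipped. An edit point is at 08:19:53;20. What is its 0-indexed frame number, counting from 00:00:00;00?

As if non-drop at 30 labels/s: (8 × 3600 + 19 × 60 + 53) × 30 + 20 = 899810.
Minute boundaries passed: 499; those not divisible by 10: 499 − 49 = 450; dropped labels = 2 × 450 = 900.
Actual frame index = 899810 − 900 = 898910.

898910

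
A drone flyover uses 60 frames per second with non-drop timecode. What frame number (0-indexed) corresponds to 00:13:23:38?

Total seconds to the label: (0 × 3600 + 13 × 60 + 23) = 803.
Frame index = 803 × 60 + 38 = 48218.

frame 48218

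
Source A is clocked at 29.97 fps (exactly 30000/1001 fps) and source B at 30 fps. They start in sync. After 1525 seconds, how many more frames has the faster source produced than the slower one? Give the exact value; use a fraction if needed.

A emits 30000/1001 × 1525 = 45750000/1001 frames; B emits 30 × 1525 = 45750.
Difference = 45750/1001 frames (≈ 45.7043); B is ahead of A.

45750/1001 frames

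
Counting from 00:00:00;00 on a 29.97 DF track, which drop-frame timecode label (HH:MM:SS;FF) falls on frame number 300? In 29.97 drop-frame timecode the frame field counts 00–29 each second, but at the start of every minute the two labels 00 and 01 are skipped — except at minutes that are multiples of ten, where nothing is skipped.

Each 10-minute DF block holds 10 × 60 × 30 − 9 × 2 = 17982 frames. 300 ÷ 17982 → 0 full blocks, remainder 300.
Within the partial block the first minute is 1800 frames and each further minute 1798, so 0 further minute boundaries passed. Total skipped labels = 18 × 0 + 2 × 0 = 0.
Non-drop label index = 300 + 0 = 300; at 30 labels/s that is 00:00:10:00, i.e. DF 00:00:10;00.

00:00:10;00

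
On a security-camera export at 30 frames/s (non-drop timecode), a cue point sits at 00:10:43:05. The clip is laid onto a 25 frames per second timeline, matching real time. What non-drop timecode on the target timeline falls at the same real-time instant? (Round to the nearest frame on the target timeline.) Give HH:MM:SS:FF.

00:10:43:04

Source frame index: (0×3600 + 10×60 + 43) × 30 + 5 = 19295.
Real time: 19295 / (30) = 3859/6 s.
Target frame: (3859/6) × (25) = 96475/6 ≈ 16079.167 → 16079.
At 25 labels/s: frame 16079 → 00:10:43:04.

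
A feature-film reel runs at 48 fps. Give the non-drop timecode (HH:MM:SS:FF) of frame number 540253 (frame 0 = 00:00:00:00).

03:07:35:13

540253 ÷ 48 = 11255 full seconds, remainder 13 frames.
11255 s = 3 h 7 min 35 s.
Timecode: 03:07:35:13.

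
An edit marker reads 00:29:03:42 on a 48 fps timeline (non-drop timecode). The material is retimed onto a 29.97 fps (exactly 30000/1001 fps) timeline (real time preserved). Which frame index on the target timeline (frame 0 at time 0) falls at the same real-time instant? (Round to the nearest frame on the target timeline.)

frame 52264

Source frame index: (0×3600 + 29×60 + 3) × 48 + 42 = 83706.
Real time: 83706 / (48) = 13951/8 s.
Target frame: (13951/8) × (30000/1001) = 7473750/143 ≈ 52263.986 → 52264.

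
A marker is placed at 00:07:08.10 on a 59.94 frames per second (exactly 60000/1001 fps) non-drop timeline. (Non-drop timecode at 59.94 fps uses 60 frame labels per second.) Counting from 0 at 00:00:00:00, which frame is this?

Total seconds to the label: (0 × 3600 + 7 × 60 + 8) = 428.
Frame index = 428 × 60 + 10 = 25690.

frame 25690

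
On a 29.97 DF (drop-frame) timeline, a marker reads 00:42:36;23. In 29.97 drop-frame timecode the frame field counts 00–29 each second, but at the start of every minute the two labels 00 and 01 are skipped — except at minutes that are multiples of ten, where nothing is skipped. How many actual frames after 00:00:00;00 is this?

76627

Complete 10-minute blocks: 4, each 17982 frames → 71928.
Remaining 2 whole minutes in the current block: 1800 + 1 × 1798 = 3598 frames.
Within the current minute: 36 × 30 + 23 − 2 = 1101 (labels ;00/;01 skipped at this minute). Total = 71928 + 3598 + 1101 = 76627.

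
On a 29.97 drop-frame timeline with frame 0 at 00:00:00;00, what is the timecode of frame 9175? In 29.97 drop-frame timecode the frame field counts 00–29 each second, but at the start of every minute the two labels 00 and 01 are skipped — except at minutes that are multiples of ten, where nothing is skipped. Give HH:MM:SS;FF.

00:05:06;05

Ten DF minutes hold 17982 frames, so frame 9175 lies in block 0 (frames 0–17981) with 9175 frames into that block.
The block's first minute is 1800 frames and the rest 1798 each; 9175 frames reaches minute 5, so 0 × 18 + 5 × 2 = 10 labels have been skipped so far.
Adding those back, label number 9175 + 10 = 9185 at 30 labels/s is 306 s + 5 f = 0 h 5 min 6 s frame 5, i.e. 00:05:06;05.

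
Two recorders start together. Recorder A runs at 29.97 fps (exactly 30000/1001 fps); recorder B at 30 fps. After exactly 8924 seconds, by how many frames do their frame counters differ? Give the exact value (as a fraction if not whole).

267720/1001 frames

A emits 30000/1001 × 8924 = 267720000/1001 frames; B emits 30 × 8924 = 267720.
Difference = 267720/1001 frames (≈ 267.4525); B is ahead of A.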